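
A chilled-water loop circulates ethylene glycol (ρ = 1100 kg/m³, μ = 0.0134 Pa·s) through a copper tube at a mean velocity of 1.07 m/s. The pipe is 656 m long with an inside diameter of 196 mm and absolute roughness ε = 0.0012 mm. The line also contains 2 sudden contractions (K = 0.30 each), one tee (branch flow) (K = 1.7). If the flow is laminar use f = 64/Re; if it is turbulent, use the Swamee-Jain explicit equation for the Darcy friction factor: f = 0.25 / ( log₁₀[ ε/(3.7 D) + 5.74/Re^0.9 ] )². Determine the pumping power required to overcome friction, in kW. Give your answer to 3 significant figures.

Reynolds number Re = ρVD/μ = 1100 · 1.07 · 0.196 / 0.0134 = 1.722e+04.
Re > 4000 → turbulent. Relative roughness ε/D = 1.2e-06/0.196 = 6.12e-06. Swamee-Jain: f = 0.25/(log₁₀[6.12e-06/3.7 + 5.74/1.722e+04^0.9])² = 0.25/(log₁₀[1.65e-06 + 0.000884])² = 0.25/(-3.053)² = 0.02683.
Total minor-loss coefficient ΣK = 2·0.3 + 1·1.7 = 2.3.
ΔP = [f·L/D + ΣK]·(ρV²/2) = [0.02683·656/0.196 + 2.3]·(1100·1.07²/2) = [89.79 + 2.3]·629.7 = 5.799e+04 Pa.
Q = V·A = 1.07·0.03017 = 0.03228 m³/s.
Pumping power P = QΔP = 0.03228·5.799e+04 = 1872 W = 1.87 kW.

P ≈ 1.87 kW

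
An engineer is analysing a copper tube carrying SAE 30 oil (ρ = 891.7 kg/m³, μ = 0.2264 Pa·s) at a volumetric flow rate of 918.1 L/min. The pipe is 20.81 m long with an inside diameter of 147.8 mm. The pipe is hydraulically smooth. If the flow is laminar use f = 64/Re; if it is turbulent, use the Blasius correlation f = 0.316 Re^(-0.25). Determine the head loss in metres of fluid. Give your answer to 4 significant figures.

h_f ≈ 0.7037 m

Q = 918.1 L/min = 918.1/60000 = 0.0153 m³/s.
Cross-sectional area A = πD²/4 = π(0.1478)²/4 = 0.01716 m²; mean velocity V = Q/A = 0.0153/0.01716 = 0.8919 m/s.
Reynolds number Re = ρVD/μ = 891.7 · 0.8919 · 0.1478 / 0.226 = 519.2.
Re < 2300 → laminar flow, so f = 64/Re = 64/519.2 = 0.1233 (the turbulent correlation is not needed).
Darcy-Weisbach: ΔP = f(L/D)(ρV²/2) = 0.1233·(20.81/0.1478)·(891.7·0.8919²/2) = 0.1233·140.8·354.6 = 6155 Pa.
Head loss h_f = ΔP/(ρg) = 6155/(891.7·9.81) = 0.7037 m.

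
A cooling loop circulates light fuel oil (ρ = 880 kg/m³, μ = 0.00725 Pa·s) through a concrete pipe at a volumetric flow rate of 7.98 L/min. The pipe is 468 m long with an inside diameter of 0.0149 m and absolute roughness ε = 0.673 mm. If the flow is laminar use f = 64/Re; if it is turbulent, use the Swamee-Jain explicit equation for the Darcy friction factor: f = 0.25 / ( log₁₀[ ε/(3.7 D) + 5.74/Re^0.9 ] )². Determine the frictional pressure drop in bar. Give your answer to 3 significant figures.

ΔP ≈ 3.73 bar

Q = 7.98 L/min = 7.98/60000 = 0.000133 m³/s.
Cross-sectional area A = πD²/4 = π(0.0149)²/4 = 0.0001744 m²; mean velocity V = Q/A = 0.000133/0.0001744 = 0.7628 m/s.
Reynolds number Re = ρVD/μ = 880 · 0.7628 · 0.0149 / 0.00725 = 1379.
Re < 2300 → laminar flow, so f = 64/Re = 64/1379 = 0.04639 (the turbulent correlation is not needed).
Darcy-Weisbach: ΔP = f(L/D)(ρV²/2) = 0.04639·(468/0.0149)·(880·0.7628²/2) = 0.04639·3.141e+04·256 = 3.73e+05 Pa.
ΔP = 3.73e+05 Pa = 3.73 bar.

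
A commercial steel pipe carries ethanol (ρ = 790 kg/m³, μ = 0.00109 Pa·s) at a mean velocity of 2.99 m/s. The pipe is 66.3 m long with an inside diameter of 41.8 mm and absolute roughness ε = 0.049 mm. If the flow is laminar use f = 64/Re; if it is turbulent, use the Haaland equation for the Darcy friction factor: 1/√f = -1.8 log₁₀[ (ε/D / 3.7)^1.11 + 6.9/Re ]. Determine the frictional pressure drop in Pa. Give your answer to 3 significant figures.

Reynolds number Re = ρVD/μ = 790 · 2.99 · 0.0418 / 0.00109 = 9.058e+04.
Re > 4000 → turbulent. Relative roughness ε/D = 4.9e-05/0.0418 = 0.00117. Haaland: 1/√f = -1.8 log₁₀[(0.00117/3.7)^1.11 + 6.9/9.058e+04] = -1.8 log₁₀[0.000131 + 7.62e-05] = 6.632, so f = 0.02273.
Darcy-Weisbach: ΔP = f(L/D)(ρV²/2) = 0.02273·(66.3/0.0418)·(790·2.99²/2) = 0.02273·1586·3531 = 1.273e+05 Pa.

ΔP ≈ 127000 Pa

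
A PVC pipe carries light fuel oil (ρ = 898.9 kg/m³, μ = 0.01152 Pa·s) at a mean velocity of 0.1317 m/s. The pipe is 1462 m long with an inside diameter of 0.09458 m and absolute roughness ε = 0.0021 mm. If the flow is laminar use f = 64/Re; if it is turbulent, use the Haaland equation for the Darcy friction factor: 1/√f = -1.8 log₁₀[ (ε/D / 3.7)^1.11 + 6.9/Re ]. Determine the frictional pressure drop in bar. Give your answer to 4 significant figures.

ΔP ≈ 0.07935 bar

Reynolds number Re = ρVD/μ = 898.9 · 0.1317 · 0.09458 / 0.0115 = 972.
Re < 2300 → laminar flow, so f = 64/Re = 64/972 = 0.06585 (the turbulent correlation is not needed).
Darcy-Weisbach: ΔP = f(L/D)(ρV²/2) = 0.06585·(1462/0.09458)·(898.9·0.1317²/2) = 0.06585·1.546e+04·7.796 = 7935 Pa.
ΔP = 7935 Pa = 0.07935 bar.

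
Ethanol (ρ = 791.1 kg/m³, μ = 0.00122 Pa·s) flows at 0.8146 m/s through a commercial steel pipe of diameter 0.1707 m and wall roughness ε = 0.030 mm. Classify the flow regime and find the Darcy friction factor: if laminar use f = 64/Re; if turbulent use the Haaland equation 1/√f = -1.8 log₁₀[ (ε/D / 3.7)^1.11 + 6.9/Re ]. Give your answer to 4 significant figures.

Re = ρVD/μ = 791.1·0.8146·0.1707/0.00122 = 9.017e+04.
Re > 4000 → turbulent. ε/D = 3e-05/0.1707 = 0.000176; Haaland: 1/√f = -1.8 log₁₀[1.59e-05 + 7.65e-05] = 7.262, so f = 0.01896.

f ≈ 0.01896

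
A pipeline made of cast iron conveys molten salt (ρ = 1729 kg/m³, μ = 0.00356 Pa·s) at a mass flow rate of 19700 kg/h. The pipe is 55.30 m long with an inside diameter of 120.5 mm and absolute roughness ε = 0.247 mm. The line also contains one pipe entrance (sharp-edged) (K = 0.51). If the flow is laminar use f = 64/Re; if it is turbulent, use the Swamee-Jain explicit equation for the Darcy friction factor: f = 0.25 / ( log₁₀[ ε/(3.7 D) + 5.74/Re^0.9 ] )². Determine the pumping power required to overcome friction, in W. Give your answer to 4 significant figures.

ṁ = 19700 kg/h = 19700/3600 = 5.472 kg/s.
A = πD²/4 = π(0.1205)²/4 = 0.0114 m²; mean velocity V = ṁ/(ρA) = 5.472/(1729 · 0.0114) = 0.2775 m/s.
Reynolds number Re = ρVD/μ = 1729 · 0.2775 · 0.1205 / 0.00356 = 1.624e+04.
Re > 4000 → turbulent. Relative roughness ε/D = 0.000247/0.1205 = 0.00205. Swamee-Jain: f = 0.25/(log₁₀[0.00205/3.7 + 5.74/1.624e+04^0.9])² = 0.25/(log₁₀[0.000554 + 0.000932])² = 0.25/(-2.828)² = 0.03126.
Total minor-loss coefficient ΣK = 1·0.51 = 0.51.
ΔP = [f·L/D + ΣK]·(ρV²/2) = [0.03126·55.3/0.1205 + 0.51]·(1729·0.2775²/2) = [14.35 + 0.51]·66.58 = 989.1 Pa.
Q = ṁ/ρ = 5.472/1729 = 0.003165 m³/s.
Pumping power P = QΔP = 0.003165·989.1 = 3.1306 W = 3.131 W.

P ≈ 3.131 W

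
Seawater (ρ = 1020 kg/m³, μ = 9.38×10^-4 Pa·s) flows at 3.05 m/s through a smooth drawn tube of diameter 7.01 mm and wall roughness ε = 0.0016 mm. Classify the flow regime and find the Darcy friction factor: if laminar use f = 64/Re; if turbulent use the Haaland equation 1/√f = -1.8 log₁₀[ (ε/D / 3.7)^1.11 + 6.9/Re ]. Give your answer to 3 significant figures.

f ≈ 0.0252

Re = ρVD/μ = 1020·3.05·0.00701/0.000938 = 2.325e+04.
Re > 4000 → turbulent. ε/D = 1.6e-06/0.00701 = 0.000228; Haaland: 1/√f = -1.8 log₁₀[2.12e-05 + 0.000297] = 6.296, so f = 0.02523.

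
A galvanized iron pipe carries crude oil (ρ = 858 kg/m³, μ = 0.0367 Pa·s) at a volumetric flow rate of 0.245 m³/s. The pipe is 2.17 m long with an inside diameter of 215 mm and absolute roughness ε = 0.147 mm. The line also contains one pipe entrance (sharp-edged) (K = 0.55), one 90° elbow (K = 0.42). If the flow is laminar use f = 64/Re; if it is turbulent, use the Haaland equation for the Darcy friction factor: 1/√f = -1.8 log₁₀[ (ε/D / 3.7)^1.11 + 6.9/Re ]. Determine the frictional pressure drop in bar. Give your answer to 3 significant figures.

ΔP ≈ 0.238 bar

Cross-sectional area A = πD²/4 = π(0.215)²/4 = 0.03631 m²; mean velocity V = Q/A = 0.245/0.03631 = 6.748 m/s.
Reynolds number Re = ρVD/μ = 858 · 6.748 · 0.215 / 0.0367 = 3.392e+04.
Re > 4000 → turbulent. Relative roughness ε/D = 0.000147/0.215 = 0.000684. Haaland: 1/√f = -1.8 log₁₀[(0.000684/3.7)^1.11 + 6.9/3.392e+04] = -1.8 log₁₀[7.18e-05 + 0.000203] = 6.409, so f = 0.02435.
Total minor-loss coefficient ΣK = 1·0.55 + 1·0.42 = 0.97.
ΔP = [f·L/D + ΣK]·(ρV²/2) = [0.02435·2.17/0.215 + 0.97]·(858·6.748²/2) = [0.2457 + 0.97]·1.954e+04 = 2.375e+04 Pa.
ΔP = 2.375e+04 Pa = 0.238 bar.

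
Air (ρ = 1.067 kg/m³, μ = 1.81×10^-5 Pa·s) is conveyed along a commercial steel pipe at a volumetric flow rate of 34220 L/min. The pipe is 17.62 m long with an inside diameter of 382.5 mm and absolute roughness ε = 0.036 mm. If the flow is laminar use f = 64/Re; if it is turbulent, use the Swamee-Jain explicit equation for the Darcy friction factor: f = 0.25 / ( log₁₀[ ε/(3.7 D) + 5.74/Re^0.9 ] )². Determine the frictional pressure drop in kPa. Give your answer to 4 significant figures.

ΔP ≈ 0.01092 kPa

Q = 34220 L/min = 34220/60000 = 0.5703 m³/s.
Cross-sectional area A = πD²/4 = π(0.3825)²/4 = 0.1149 m²; mean velocity V = Q/A = 0.5703/0.1149 = 4.963 m/s.
Reynolds number Re = ρVD/μ = 1.067 · 4.963 · 0.3825 / 1.81e-05 = 1.119e+05.
Re > 4000 → turbulent. Relative roughness ε/D = 3.6e-05/0.3825 = 9.41e-05. Swamee-Jain: f = 0.25/(log₁₀[9.41e-05/3.7 + 5.74/1.119e+05^0.9])² = 0.25/(log₁₀[2.54e-05 + 0.000164])² = 0.25/(-3.722)² = 0.01804.
Darcy-Weisbach: ΔP = f(L/D)(ρV²/2) = 0.01804·(17.62/0.3825)·(1.067·4.963²/2) = 0.01804·46.07·13.14 = 10.92 Pa.
ΔP = 10.92 Pa = 0.01092 kPa.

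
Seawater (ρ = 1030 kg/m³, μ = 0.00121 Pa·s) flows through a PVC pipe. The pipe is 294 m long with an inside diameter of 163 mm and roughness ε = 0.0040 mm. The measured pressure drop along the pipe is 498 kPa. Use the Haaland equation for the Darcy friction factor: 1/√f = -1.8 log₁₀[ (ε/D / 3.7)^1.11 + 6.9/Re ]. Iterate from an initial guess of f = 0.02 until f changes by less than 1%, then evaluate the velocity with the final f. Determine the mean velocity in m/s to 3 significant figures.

Rearranging Darcy-Weisbach: V = √(2·ΔP·D/(f·L·ρ)). With ε/D = 4e-06/0.163 = 2.45e-05, iterate starting from f = 0.02:
  f = 0.02 → V = √(2·4.98e+05·0.163/(0.02·294·1030)) = 5.177 m/s; Re = ρVD/μ = 7.184e+05; f → 0.01263
  f = 0.01263 → V = 6.515 m/s; Re = 9.04e+05; f → 0.01222
  f = 0.01222 → V = 6.624 m/s; Re = 9.191e+05; f → 0.01219
Converged (Δf/f < 1%). With the final f = 0.01219: V = √(2·4.98e+05·0.163/(0.01219·294·1030)) = 6.632 m/s.

V ≈ 6.63 m/s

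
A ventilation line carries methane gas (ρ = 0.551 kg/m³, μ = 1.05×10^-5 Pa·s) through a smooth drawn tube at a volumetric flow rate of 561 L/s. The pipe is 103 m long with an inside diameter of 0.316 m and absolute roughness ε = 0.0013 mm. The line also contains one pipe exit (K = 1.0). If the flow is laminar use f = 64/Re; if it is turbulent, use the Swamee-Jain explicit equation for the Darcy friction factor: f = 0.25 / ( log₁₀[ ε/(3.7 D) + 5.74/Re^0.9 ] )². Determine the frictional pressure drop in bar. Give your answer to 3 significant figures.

Q = 561 L/s = 561/1000 = 0.561 m³/s.
Cross-sectional area A = πD²/4 = π(0.316)²/4 = 0.07843 m²; mean velocity V = Q/A = 0.561/0.07843 = 7.153 m/s.
Reynolds number Re = ρVD/μ = 0.551 · 7.153 · 0.316 / 1.05e-05 = 1.186e+05.
Re > 4000 → turbulent. Relative roughness ε/D = 1.3e-06/0.316 = 4.11e-06. Swamee-Jain: f = 0.25/(log₁₀[4.11e-06/3.7 + 5.74/1.186e+05^0.9])² = 0.25/(log₁₀[1.11e-06 + 0.000156])² = 0.25/(-3.805)² = 0.01727.
Total minor-loss coefficient ΣK = 1·1 = 1.
ΔP = [f·L/D + ΣK]·(ρV²/2) = [0.01727·103/0.316 + 1]·(0.551·7.153²/2) = [5.629 + 1]·14.1 = 93.45 Pa.
ΔP = 93.45 Pa = 9.34×10^-4 bar.

ΔP ≈ 9.34×10^-4 bar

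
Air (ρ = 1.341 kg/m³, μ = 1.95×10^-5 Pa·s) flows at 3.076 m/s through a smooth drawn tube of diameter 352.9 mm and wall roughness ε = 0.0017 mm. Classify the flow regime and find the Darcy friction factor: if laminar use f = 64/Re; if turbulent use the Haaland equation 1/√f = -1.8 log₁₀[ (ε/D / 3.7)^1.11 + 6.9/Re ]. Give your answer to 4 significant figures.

f ≈ 0.01898

Re = ρVD/μ = 1.341·3.076·0.3529/1.95e-05 = 7.465e+04.
Re > 4000 → turbulent. ε/D = 1.7e-06/0.3529 = 4.82e-06; Haaland: 1/√f = -1.8 log₁₀[2.93e-07 + 9.24e-05] = 7.259, so f = 0.01898.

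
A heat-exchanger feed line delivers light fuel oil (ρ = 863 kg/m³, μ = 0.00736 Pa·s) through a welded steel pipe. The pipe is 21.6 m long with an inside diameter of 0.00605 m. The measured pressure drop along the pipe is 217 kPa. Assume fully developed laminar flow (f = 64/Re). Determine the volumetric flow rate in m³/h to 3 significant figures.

Q ≈ 0.162 m³/h

For laminar flow, f = 64/Re with Re = ρVD/μ, so Darcy-Weisbach reduces to ΔP = 32μLV/D². Solving for V: V = ΔP·D²/(32μL) = 2.17e+05·(0.00605)²/(32·0.00736·21.6) = 1.561 m/s.
Check: Re = ρVD/μ = 863·1.561·0.00605/0.00736 = 1108 < 2300, so the laminar assumption holds.
Q = V·A = 1.561·(π/4·0.00605²) = 4.488e-05 m³/s = 0.162 m³/h.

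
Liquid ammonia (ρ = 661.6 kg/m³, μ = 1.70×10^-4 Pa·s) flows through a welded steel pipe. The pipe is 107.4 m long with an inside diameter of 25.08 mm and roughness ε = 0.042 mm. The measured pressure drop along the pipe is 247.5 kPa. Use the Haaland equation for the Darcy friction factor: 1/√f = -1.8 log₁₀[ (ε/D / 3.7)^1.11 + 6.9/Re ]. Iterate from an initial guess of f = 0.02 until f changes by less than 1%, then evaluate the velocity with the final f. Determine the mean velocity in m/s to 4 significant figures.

V ≈ 2.752 m/s

Rearranging Darcy-Weisbach: V = √(2·ΔP·D/(f·L·ρ)). With ε/D = 4.2e-05/0.02508 = 0.00167, iterate starting from f = 0.02:
  f = 0.02 → V = √(2·2.475e+05·0.02508/(0.02·107.4·661.6)) = 2.956 m/s; Re = ρVD/μ = 2.885e+05; f → 0.02302
  f = 0.02302 → V = 2.755 m/s; Re = 2.689e+05; f → 0.02306
Converged (Δf/f < 1%). With the final f = 0.02306: V = √(2·2.475e+05·0.02508/(0.02306·107.4·661.6)) = 2.752 m/s.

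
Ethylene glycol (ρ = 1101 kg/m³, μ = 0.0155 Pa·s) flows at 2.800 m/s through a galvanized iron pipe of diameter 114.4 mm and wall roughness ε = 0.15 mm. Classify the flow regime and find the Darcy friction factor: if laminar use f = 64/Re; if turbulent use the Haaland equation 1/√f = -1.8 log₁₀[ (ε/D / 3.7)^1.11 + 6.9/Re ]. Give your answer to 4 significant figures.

Re = ρVD/μ = 1101·2.8·0.1144/0.0155 = 2.275e+04.
Re > 4000 → turbulent. ε/D = 0.00015/0.1144 = 0.00131; Haaland: 1/√f = -1.8 log₁₀[0.000148 + 0.000303] = 6.022, so f = 0.02757.

f ≈ 0.02757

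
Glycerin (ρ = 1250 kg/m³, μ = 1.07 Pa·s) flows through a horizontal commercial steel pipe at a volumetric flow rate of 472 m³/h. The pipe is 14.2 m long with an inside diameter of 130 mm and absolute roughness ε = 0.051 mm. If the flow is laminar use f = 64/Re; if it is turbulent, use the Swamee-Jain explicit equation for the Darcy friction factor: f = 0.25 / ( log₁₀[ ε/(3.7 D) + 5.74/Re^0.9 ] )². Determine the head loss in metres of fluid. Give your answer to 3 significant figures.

h_f ≈ 23.2 m

Q = 472 m³/h = 472/3600 = 0.1311 m³/s.
Cross-sectional area A = πD²/4 = π(0.13)²/4 = 0.01327 m²; mean velocity V = Q/A = 0.1311/0.01327 = 9.878 m/s.
Reynolds number Re = ρVD/μ = 1250 · 9.878 · 0.13 / 1.07 = 1500.
Re < 2300 → laminar flow, so f = 64/Re = 64/1500 = 0.04266 (the turbulent correlation is not needed).
Darcy-Weisbach: ΔP = f(L/D)(ρV²/2) = 0.04266·(14.2/0.13)·(1250·9.878²/2) = 0.04266·109.2·6.098e+04 = 2.842e+05 Pa.
Head loss h_f = ΔP/(ρg) = 2.842e+05/(1250·9.81) = 23.2 m.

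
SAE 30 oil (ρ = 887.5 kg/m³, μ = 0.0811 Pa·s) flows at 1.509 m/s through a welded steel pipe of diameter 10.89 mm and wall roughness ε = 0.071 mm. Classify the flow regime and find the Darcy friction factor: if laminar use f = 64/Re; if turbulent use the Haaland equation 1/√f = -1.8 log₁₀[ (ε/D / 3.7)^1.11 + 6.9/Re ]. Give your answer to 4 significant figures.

f ≈ 0.3559

Re = ρVD/μ = 887.5·1.509·0.01089/0.0811 = 179.8.
Re < 2300 → laminar, so f = 64/Re = 0.3559 (roughness is irrelevant in laminar flow).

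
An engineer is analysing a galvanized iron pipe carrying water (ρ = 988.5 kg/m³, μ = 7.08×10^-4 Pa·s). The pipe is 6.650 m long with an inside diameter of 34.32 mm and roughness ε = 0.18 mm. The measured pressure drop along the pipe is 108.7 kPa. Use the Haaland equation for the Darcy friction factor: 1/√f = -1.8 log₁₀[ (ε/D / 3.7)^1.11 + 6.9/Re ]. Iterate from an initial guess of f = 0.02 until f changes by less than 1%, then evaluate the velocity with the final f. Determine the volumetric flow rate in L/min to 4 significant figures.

Q ≈ 335.0 L/min

Rearranging Darcy-Weisbach: V = √(2·ΔP·D/(f·L·ρ)). With ε/D = 0.00018/0.03432 = 0.00524, iterate starting from f = 0.02:
  f = 0.02 → V = √(2·1.087e+05·0.03432/(0.02·6.65·988.5)) = 7.533 m/s; Re = ρVD/μ = 3.61e+05; f → 0.03111
  f = 0.03111 → V = 6.041 m/s; Re = 2.894e+05; f → 0.03116
Converged (Δf/f < 1%). With the final f = 0.03116: V = √(2·1.087e+05·0.03432/(0.03116·6.65·988.5)) = 6.035 m/s.
Q = V·A = 6.035·(π/4·0.03432²) = 0.005583 m³/s = 335.0 L/min.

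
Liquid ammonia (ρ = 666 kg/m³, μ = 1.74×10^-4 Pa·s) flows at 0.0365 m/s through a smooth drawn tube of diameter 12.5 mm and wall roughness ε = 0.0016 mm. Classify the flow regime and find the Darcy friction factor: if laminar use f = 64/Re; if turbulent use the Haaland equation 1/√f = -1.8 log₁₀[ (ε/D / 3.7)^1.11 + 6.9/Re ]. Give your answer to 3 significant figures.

Re = ρVD/μ = 666·0.0365·0.0125/0.000174 = 1746.
Re < 2300 → laminar, so f = 64/Re = 0.03665 (roughness is irrelevant in laminar flow).

f ≈ 0.0366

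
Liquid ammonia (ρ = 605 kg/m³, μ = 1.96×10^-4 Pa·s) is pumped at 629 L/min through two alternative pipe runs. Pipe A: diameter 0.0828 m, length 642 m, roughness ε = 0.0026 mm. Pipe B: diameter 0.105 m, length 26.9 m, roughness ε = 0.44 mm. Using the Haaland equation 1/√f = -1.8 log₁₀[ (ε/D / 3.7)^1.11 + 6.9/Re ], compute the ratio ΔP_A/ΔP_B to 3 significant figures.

ΔP_A/ΔP_B ≈ 36.2

Pipe A: V = Q/A = 0.01048/0.005385 = 1.947 m/s; Re = 4.976e+05; ε/D = 3.14e-05; Haaland → f = 0.01345; ΔP_A = f(L/D)(ρV²/2) = 1.196e+05 Pa.
Pipe B: V = Q/A = 0.01048/0.008659 = 1.211 m/s; Re = 3.924e+05; ε/D = 0.00419; Haaland → f = 0.02911; ΔP_B = f(L/D)(ρV²/2) = 3307 Pa.
ΔP_A/ΔP_B = 1.196e+05/3307 = 36.2.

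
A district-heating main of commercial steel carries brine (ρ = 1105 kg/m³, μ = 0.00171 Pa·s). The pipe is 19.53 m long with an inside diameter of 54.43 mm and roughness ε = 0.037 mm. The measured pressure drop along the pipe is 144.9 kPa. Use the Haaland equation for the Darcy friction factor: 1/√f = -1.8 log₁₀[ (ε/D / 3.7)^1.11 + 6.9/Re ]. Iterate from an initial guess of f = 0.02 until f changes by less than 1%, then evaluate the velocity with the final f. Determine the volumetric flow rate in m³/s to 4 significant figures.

Q ≈ 0.01427 m³/s

Rearranging Darcy-Weisbach: V = √(2·ΔP·D/(f·L·ρ)). With ε/D = 3.7e-05/0.05443 = 0.00068, iterate starting from f = 0.02:
  f = 0.02 → V = √(2·1.449e+05·0.05443/(0.02·19.53·1105)) = 6.045 m/s; Re = ρVD/μ = 2.126e+05; f → 0.01945
  f = 0.01945 → V = 6.131 m/s; Re = 2.156e+05; f → 0.01943
Converged (Δf/f < 1%). With the final f = 0.01943: V = √(2·1.449e+05·0.05443/(0.01943·19.53·1105)) = 6.134 m/s.
Q = V·A = 6.134·(π/4·0.05443²) = 0.01427 m³/s = 0.01427 m³/s.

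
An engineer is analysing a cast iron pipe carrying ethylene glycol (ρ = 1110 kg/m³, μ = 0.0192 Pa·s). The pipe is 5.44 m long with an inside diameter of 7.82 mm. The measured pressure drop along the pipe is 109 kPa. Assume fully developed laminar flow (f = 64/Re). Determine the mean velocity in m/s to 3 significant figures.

For laminar flow, f = 64/Re with Re = ρVD/μ, so Darcy-Weisbach reduces to ΔP = 32μLV/D². Solving for V: V = ΔP·D²/(32μL) = 1.09e+05·(0.00782)²/(32·0.0192·5.44) = 1.994 m/s.
Check: Re = ρVD/μ = 1110·1.994·0.00782/0.0192 = 901.6 < 2300, so the laminar assumption holds.

V ≈ 1.99 m/s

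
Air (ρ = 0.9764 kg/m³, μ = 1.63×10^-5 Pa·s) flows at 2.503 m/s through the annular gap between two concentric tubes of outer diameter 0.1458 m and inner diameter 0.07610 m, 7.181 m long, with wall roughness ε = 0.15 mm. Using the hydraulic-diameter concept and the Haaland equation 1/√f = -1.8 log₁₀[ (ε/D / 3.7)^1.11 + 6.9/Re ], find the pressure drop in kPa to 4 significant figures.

Hydraulic diameter D_h = 4A/P = D_o - D_i = 0.1458 - 0.0761 = 0.0697 m.
Re = ρVD_h/μ = 0.9764·2.503·0.0697/1.63e-05 = 1.045e+04.
ε/D_h = 0.00015/0.0697 = 0.00215; Haaland gives 1/√f = -1.8 log₁₀[0.000256+0.00066] = 5.468, so f = 0.03344.
ΔP = f(L/D_h)(ρV²/2) = 0.03344·7.181/0.0697·3.059 = 10.54 Pa.
ΔP = 0.01054 kPa.

ΔP ≈ 0.01054 kPa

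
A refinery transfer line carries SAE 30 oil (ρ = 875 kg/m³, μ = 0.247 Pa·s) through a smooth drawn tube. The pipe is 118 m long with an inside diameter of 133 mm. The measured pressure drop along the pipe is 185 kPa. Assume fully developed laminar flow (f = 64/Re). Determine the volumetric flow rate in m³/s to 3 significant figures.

For laminar flow, f = 64/Re with Re = ρVD/μ, so Darcy-Weisbach reduces to ΔP = 32μLV/D². Solving for V: V = ΔP·D²/(32μL) = 1.85e+05·(0.133)²/(32·0.247·118) = 3.509 m/s.
Check: Re = ρVD/μ = 875·3.509·0.133/0.247 = 1653 < 2300, so the laminar assumption holds.
Q = V·A = 3.509·(π/4·0.133²) = 0.04875 m³/s = 0.0487 m³/s.

Q ≈ 0.0487 m³/s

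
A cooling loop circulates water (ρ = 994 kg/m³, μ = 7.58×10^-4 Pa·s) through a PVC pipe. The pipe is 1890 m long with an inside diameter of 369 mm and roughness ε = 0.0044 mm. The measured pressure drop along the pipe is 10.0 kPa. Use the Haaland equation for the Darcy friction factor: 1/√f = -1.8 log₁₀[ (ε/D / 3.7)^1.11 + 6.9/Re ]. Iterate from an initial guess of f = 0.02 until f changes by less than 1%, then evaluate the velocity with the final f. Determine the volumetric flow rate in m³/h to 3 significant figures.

Rearranging Darcy-Weisbach: V = √(2·ΔP·D/(f·L·ρ)). With ε/D = 4.4e-06/0.369 = 1.19e-05, iterate starting from f = 0.02:
  f = 0.02 → V = √(2·1e+04·0.369/(0.02·1890·994)) = 0.4432 m/s; Re = ρVD/μ = 2.145e+05; f → 0.01537
  f = 0.01537 → V = 0.5056 m/s; Re = 2.447e+05; f → 0.01499
  f = 0.01499 → V = 0.5119 m/s; Re = 2.477e+05; f → 0.01496
Converged (Δf/f < 1%). With the final f = 0.01496: V = √(2·1e+04·0.369/(0.01496·1890·994)) = 0.5125 m/s.
Q = V·A = 0.5125·(π/4·0.369²) = 0.05481 m³/s = 197 m³/h.

Q ≈ 197 m³/h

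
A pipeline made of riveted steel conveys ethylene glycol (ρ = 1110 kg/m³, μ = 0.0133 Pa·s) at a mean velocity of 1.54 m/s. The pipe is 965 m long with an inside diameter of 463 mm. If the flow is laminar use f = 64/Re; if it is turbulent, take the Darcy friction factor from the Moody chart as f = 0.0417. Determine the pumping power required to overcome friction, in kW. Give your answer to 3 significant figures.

Reynolds number Re = ρVD/μ = 1110 · 1.54 · 0.463 / 0.0133 = 5.951e+04.
Re > 4000 → turbulent; use the Moody-chart value f = 0.0417.
Darcy-Weisbach: ΔP = f(L/D)(ρV²/2) = 0.0417·(965/0.463)·(1110·1.54²/2) = 0.0417·2084·1316 = 1.144e+05 Pa.
Q = V·A = 1.54·0.1684 = 0.2593 m³/s.
Pumping power P = QΔP = 0.2593·1.144e+05 = 29660 W = 29.7 kW.

P ≈ 29.7 kW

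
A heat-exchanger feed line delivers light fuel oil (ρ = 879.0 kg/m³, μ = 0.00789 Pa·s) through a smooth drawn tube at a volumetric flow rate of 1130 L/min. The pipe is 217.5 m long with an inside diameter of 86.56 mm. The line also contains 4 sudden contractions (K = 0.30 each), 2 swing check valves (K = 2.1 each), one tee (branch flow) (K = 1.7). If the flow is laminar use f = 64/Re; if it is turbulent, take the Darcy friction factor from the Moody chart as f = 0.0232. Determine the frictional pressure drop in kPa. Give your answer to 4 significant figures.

Q = 1130 L/min = 1130/60000 = 0.01883 m³/s.
Cross-sectional area A = πD²/4 = π(0.08656)²/4 = 0.005885 m²; mean velocity V = Q/A = 0.01883/0.005885 = 3.2 m/s.
Reynolds number Re = ρVD/μ = 879 · 3.2 · 0.08656 / 0.00789 = 3.086e+04.
Re > 4000 → turbulent; use the Moody-chart value f = 0.0232.
Total minor-loss coefficient ΣK = 4·0.3 + 2·2.1 + 1·1.7 = 7.1.
ΔP = [f·L/D + ΣK]·(ρV²/2) = [0.0232·217.5/0.08656 + 7.1]·(879·3.2²/2) = [58.29 + 7.1]·4502 = 2.944e+05 Pa.
ΔP = 2.944e+05 Pa = 294.4 kPa.

ΔP ≈ 294.4 kPa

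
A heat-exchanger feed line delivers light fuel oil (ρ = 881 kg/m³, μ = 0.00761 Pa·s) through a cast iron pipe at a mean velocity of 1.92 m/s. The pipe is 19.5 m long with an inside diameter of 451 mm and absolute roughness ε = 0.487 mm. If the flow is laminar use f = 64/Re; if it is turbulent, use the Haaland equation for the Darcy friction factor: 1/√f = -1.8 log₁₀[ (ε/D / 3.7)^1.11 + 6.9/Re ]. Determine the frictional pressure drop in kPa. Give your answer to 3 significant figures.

ΔP ≈ 1.56 kPa

Reynolds number Re = ρVD/μ = 881 · 1.92 · 0.451 / 0.00761 = 1.002e+05.
Re > 4000 → turbulent. Relative roughness ε/D = 0.000487/0.451 = 0.00108. Haaland: 1/√f = -1.8 log₁₀[(0.00108/3.7)^1.11 + 6.9/1.002e+05] = -1.8 log₁₀[0.000119 + 6.88e-05] = 6.706, so f = 0.02223.
Darcy-Weisbach: ΔP = f(L/D)(ρV²/2) = 0.02223·(19.5/0.451)·(881·1.92²/2) = 0.02223·43.24·1624 = 1561 Pa.
ΔP = 1561 Pa = 1.56 kPa.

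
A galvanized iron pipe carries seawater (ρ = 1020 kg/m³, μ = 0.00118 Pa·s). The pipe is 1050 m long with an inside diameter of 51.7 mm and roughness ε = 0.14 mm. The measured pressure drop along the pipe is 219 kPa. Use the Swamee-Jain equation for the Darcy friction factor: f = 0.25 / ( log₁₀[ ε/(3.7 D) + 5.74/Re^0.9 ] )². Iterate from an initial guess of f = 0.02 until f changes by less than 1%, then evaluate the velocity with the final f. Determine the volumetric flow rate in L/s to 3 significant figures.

Q ≈ 1.79 L/s

Rearranging Darcy-Weisbach: V = √(2·ΔP·D/(f·L·ρ)). With ε/D = 0.00014/0.0517 = 0.00271, iterate starting from f = 0.02:
  f = 0.02 → V = √(2·2.19e+05·0.0517/(0.02·1050·1020)) = 1.028 m/s; Re = ρVD/μ = 4.595e+04; f → 0.02854
  f = 0.02854 → V = 0.8607 m/s; Re = 3.847e+04; f → 0.02902
  f = 0.02902 → V = 0.8536 m/s; Re = 3.815e+04; f → 0.02904
Converged (Δf/f < 1%). With the final f = 0.02904: V = √(2·2.19e+05·0.0517/(0.02904·1050·1020)) = 0.8533 m/s.
Q = V·A = 0.8533·(π/4·0.0517²) = 0.001791 m³/s = 1.79 L/s.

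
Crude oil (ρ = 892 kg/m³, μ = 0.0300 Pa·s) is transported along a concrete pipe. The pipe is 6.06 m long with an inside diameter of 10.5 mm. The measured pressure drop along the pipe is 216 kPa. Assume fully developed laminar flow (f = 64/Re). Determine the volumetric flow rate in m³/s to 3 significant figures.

For laminar flow, f = 64/Re with Re = ρVD/μ, so Darcy-Weisbach reduces to ΔP = 32μLV/D². Solving for V: V = ΔP·D²/(32μL) = 2.16e+05·(0.0105)²/(32·0.03·6.06) = 4.093 m/s.
Check: Re = ρVD/μ = 892·4.093·0.0105/0.03 = 1278 < 2300, so the laminar assumption holds.
Q = V·A = 4.093·(π/4·0.0105²) = 0.0003545 m³/s = 3.54×10^-4 m³/s.

Q ≈ 3.54×10^-4 m³/s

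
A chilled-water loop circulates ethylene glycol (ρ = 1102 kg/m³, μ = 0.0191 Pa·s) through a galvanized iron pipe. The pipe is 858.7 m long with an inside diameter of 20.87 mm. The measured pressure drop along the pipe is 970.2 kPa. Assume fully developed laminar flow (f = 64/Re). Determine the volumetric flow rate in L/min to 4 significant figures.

For laminar flow, f = 64/Re with Re = ρVD/μ, so Darcy-Weisbach reduces to ΔP = 32μLV/D². Solving for V: V = ΔP·D²/(32μL) = 9.702e+05·(0.02087)²/(32·0.0191·858.7) = 0.8052 m/s.
Check: Re = ρVD/μ = 1102·0.8052·0.02087/0.0191 = 969.5 < 2300, so the laminar assumption holds.
Q = V·A = 0.8052·(π/4·0.02087²) = 0.0002754 m³/s = 16.53 L/min.

Q ≈ 16.53 L/min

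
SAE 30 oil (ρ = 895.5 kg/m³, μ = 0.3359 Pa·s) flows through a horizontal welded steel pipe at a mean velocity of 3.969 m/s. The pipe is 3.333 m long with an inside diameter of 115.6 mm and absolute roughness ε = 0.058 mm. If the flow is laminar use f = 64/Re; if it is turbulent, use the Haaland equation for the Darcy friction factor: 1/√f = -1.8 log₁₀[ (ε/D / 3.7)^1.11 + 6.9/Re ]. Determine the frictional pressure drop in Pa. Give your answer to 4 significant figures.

ΔP ≈ 10640 Pa

Reynolds number Re = ρVD/μ = 895.5 · 3.969 · 0.1156 / 0.336 = 1223.
Re < 2300 → laminar flow, so f = 64/Re = 64/1223 = 0.05232 (the turbulent correlation is not needed).
Darcy-Weisbach: ΔP = f(L/D)(ρV²/2) = 0.05232·(3.333/0.1156)·(895.5·3.969²/2) = 0.05232·28.83·7053 = 1.064e+04 Pa.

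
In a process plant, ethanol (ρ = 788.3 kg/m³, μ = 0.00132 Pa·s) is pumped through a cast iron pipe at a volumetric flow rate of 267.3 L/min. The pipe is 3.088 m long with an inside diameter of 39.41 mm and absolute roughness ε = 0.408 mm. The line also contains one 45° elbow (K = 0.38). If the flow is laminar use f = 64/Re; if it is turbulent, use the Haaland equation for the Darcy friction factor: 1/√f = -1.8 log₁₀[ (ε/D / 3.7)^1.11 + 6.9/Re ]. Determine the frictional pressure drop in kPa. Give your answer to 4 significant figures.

Q = 267.3 L/min = 267.3/60000 = 0.004455 m³/s.
Cross-sectional area A = πD²/4 = π(0.03941)²/4 = 0.00122 m²; mean velocity V = Q/A = 0.004455/0.00122 = 3.652 m/s.
Reynolds number Re = ρVD/μ = 788.3 · 3.652 · 0.03941 / 0.00132 = 8.595e+04.
Re > 4000 → turbulent. Relative roughness ε/D = 0.000408/0.03941 = 0.0104. Haaland: 1/√f = -1.8 log₁₀[(0.0104/3.7)^1.11 + 6.9/8.595e+04] = -1.8 log₁₀[0.00147 + 8.03e-05] = 5.06, so f = 0.03906.
Total minor-loss coefficient ΣK = 1·0.38 = 0.38.
ΔP = [f·L/D + ΣK]·(ρV²/2) = [0.03906·3.088/0.03941 + 0.38]·(788.3·3.652²/2) = [3.061 + 0.38]·5257 = 1.809e+04 Pa.
ΔP = 1.809e+04 Pa = 18.09 kPa.

ΔP ≈ 18.09 kPa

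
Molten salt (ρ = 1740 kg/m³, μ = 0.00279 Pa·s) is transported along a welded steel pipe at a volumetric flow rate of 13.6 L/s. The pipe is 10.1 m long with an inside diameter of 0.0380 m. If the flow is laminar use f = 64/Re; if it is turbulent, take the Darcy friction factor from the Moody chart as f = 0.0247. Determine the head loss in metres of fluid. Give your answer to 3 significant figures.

h_f ≈ 48.1 m

Q = 13.6 L/s = 13.6/1000 = 0.0136 m³/s.
Cross-sectional area A = πD²/4 = π(0.038)²/4 = 0.001134 m²; mean velocity V = Q/A = 0.0136/0.001134 = 11.99 m/s.
Reynolds number Re = ρVD/μ = 1740 · 11.99 · 0.038 / 0.00279 = 2.842e+05.
Re > 4000 → turbulent; use the Moody-chart value f = 0.0247.
Darcy-Weisbach: ΔP = f(L/D)(ρV²/2) = 0.0247·(10.1/0.038)·(1740·11.99²/2) = 0.0247·265.8·1.251e+05 = 8.213e+05 Pa.
Head loss h_f = ΔP/(ρg) = 8.213e+05/(1740·9.81) = 48.1 m.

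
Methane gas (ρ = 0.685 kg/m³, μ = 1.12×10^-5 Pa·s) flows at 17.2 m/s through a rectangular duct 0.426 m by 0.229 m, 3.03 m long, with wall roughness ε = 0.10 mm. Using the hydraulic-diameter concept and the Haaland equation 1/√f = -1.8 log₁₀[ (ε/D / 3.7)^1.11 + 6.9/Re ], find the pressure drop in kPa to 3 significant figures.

ΔP ≈ 0.0175 kPa

Hydraulic diameter D_h = 4A/P = 4·(0.426·0.229)/(2·(0.426+0.229)) = 0.3902/1.31 = 0.2979 m.
Re = ρVD_h/μ = 0.685·17.2·0.2979/1.12e-05 = 3.134e+05.
ε/D_h = 0.0001/0.2979 = 0.000336; Haaland gives 1/√f = -1.8 log₁₀[3.26e-05+2.2e-05] = 7.673, so f = 0.01699.
ΔP = f(L/D_h)(ρV²/2) = 0.01699·3.03/0.2979·101.3 = 17.51 Pa.
ΔP = 0.0175 kPa.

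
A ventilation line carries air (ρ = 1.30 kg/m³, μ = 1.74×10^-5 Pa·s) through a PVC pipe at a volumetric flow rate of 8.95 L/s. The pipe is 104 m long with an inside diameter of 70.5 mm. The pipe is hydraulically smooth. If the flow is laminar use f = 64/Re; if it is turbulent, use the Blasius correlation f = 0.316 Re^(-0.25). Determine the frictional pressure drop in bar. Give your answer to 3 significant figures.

Q = 8.95 L/s = 8.95/1000 = 0.00895 m³/s.
Cross-sectional area A = πD²/4 = π(0.0705)²/4 = 0.003904 m²; mean velocity V = Q/A = 0.00895/0.003904 = 2.293 m/s.
Reynolds number Re = ρVD/μ = 1.3 · 2.293 · 0.0705 / 1.74e-05 = 1.208e+04.
Re > 4000 → turbulent. Smooth-pipe (Blasius): f = 0.316 Re^(-0.25) = 0.316/(1.208e+04)^0.25 = 0.03014.
Darcy-Weisbach: ΔP = f(L/D)(ρV²/2) = 0.03014·(104/0.0705)·(1.3·2.293²/2) = 0.03014·1475·3.417 = 151.9 Pa.
ΔP = 151.9 Pa = 0.00152 bar.

ΔP ≈ 0.00152 bar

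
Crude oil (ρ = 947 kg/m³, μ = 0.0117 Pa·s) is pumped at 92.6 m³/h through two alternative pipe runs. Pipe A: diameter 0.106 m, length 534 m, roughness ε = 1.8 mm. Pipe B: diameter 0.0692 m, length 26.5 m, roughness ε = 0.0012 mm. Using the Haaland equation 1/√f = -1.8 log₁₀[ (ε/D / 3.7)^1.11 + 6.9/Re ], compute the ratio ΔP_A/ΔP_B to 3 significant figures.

ΔP_A/ΔP_B ≈ 5.14

Pipe A: V = Q/A = 0.02572/0.008825 = 2.915 m/s; Re = 2.501e+04; ε/D = 0.017; Haaland → f = 0.04744; ΔP_A = f(L/D)(ρV²/2) = 9.615e+05 Pa.
Pipe B: V = Q/A = 0.02572/0.003761 = 6.839 m/s; Re = 3.831e+04; ε/D = 1.73e-05; Haaland → f = 0.02205; ΔP_B = f(L/D)(ρV²/2) = 1.87e+05 Pa.
ΔP_A/ΔP_B = 9.615e+05/1.87e+05 = 5.14.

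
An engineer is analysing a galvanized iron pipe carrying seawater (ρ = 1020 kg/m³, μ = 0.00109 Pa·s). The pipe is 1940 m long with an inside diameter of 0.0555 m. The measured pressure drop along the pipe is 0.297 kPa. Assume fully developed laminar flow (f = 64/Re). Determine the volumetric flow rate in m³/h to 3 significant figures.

Q ≈ 0.118 m³/h

For laminar flow, f = 64/Re with Re = ρVD/μ, so Darcy-Weisbach reduces to ΔP = 32μLV/D². Solving for V: V = ΔP·D²/(32μL) = 297·(0.0555)²/(32·0.00109·1940) = 0.01352 m/s.
Check: Re = ρVD/μ = 1020·0.01352·0.0555/0.00109 = 702.2 < 2300, so the laminar assumption holds.
Q = V·A = 0.01352·(π/4·0.0555²) = 3.271e-05 m³/s = 0.118 m³/h.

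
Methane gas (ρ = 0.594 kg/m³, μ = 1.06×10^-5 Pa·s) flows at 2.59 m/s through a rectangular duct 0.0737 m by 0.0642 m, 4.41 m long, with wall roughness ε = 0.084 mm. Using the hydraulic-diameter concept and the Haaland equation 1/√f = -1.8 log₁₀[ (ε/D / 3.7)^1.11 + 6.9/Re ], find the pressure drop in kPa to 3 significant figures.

ΔP ≈ 0.00416 kPa

Hydraulic diameter D_h = 4A/P = 4·(0.0737·0.0642)/(2·(0.0737+0.0642)) = 0.01893/0.2758 = 0.06862 m.
Re = ρVD_h/μ = 0.594·2.59·0.06862/1.06e-05 = 9960.
ε/D_h = 8.4e-05/0.06862 = 0.00122; Haaland gives 1/√f = -1.8 log₁₀[0.000137+0.000693] = 5.546, so f = 0.03251.
ΔP = f(L/D_h)(ρV²/2) = 0.03251·4.41/0.06862·1.992 = 4.163 Pa.
ΔP = 0.00416 kPa.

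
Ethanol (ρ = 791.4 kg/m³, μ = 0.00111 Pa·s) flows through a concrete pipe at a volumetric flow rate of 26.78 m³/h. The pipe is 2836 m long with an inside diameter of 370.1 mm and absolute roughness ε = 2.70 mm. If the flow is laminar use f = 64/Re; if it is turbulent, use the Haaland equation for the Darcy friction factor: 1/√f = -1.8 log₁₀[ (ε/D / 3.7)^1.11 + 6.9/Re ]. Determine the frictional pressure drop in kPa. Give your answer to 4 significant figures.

ΔP ≈ 0.5460 kPa

Q = 26.78 m³/h = 26.78/3600 = 0.007439 m³/s.
Cross-sectional area A = πD²/4 = π(0.3701)²/4 = 0.1076 m²; mean velocity V = Q/A = 0.007439/0.1076 = 0.06915 m/s.
Reynolds number Re = ρVD/μ = 791.4 · 0.06915 · 0.3701 / 0.00111 = 1.825e+04.
Re > 4000 → turbulent. Relative roughness ε/D = 0.0027/0.3701 = 0.0073. Haaland: 1/√f = -1.8 log₁₀[(0.0073/3.7)^1.11 + 6.9/1.825e+04] = -1.8 log₁₀[0.000994 + 0.000378] = 5.153, so f = 0.03766.
Darcy-Weisbach: ΔP = f(L/D)(ρV²/2) = 0.03766·(2836/0.3701)·(791.4·0.06915²/2) = 0.03766·7663·1.892 = 546 Pa.
ΔP = 546 Pa = 0.5460 kPa.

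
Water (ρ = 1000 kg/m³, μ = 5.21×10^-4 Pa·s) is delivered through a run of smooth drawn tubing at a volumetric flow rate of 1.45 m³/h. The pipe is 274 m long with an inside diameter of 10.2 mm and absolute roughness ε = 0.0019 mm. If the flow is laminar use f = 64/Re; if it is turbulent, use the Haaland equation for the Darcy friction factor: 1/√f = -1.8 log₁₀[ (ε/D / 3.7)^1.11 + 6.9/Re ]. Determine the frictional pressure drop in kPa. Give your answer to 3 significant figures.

ΔP ≈ 6130 kPa

Q = 1.45 m³/h = 1.45/3600 = 0.0004028 m³/s.
Cross-sectional area A = πD²/4 = π(0.0102)²/4 = 8.171e-05 m²; mean velocity V = Q/A = 0.0004028/8.171e-05 = 4.929 m/s.
Reynolds number Re = ρVD/μ = 1000 · 4.929 · 0.0102 / 0.000521 = 9.65e+04.
Re > 4000 → turbulent. Relative roughness ε/D = 1.9e-06/0.0102 = 0.000186. Haaland: 1/√f = -1.8 log₁₀[(0.000186/3.7)^1.11 + 6.9/9.65e+04] = -1.8 log₁₀[1.69e-05 + 7.15e-05] = 7.296, so f = 0.01879.
Darcy-Weisbach: ΔP = f(L/D)(ρV²/2) = 0.01879·(274/0.0102)·(1000·4.929²/2) = 0.01879·2.686e+04·1.215e+04 = 6.131e+06 Pa.
ΔP = 6.131e+06 Pa = 6130 kPa.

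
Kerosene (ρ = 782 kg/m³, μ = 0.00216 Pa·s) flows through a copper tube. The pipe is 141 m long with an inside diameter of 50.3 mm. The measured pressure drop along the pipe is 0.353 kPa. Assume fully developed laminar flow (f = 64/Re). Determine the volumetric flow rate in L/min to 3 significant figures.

For laminar flow, f = 64/Re with Re = ρVD/μ, so Darcy-Weisbach reduces to ΔP = 32μLV/D². Solving for V: V = ΔP·D²/(32μL) = 353·(0.0503)²/(32·0.00216·141) = 0.09164 m/s.
Check: Re = ρVD/μ = 782·0.09164·0.0503/0.00216 = 1669 < 2300, so the laminar assumption holds.
Q = V·A = 0.09164·(π/4·0.0503²) = 0.0001821 m³/s = 10.9 L/min.

Q ≈ 10.9 L/min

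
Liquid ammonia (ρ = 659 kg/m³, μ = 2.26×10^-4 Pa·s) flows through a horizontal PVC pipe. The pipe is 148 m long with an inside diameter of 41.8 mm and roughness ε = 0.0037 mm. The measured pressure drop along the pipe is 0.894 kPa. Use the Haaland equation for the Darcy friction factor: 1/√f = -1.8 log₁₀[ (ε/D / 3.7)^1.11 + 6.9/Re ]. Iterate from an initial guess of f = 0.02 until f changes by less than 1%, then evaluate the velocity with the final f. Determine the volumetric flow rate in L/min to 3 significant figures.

Rearranging Darcy-Weisbach: V = √(2·ΔP·D/(f·L·ρ)). With ε/D = 3.7e-06/0.0418 = 8.85e-05, iterate starting from f = 0.02:
  f = 0.02 → V = √(2·894·0.0418/(0.02·148·659)) = 0.1957 m/s; Re = ρVD/μ = 2.386e+04; f → 0.0248
  f = 0.0248 → V = 0.1758 m/s; Re = 2.143e+04; f → 0.02545
  f = 0.02545 → V = 0.1735 m/s; Re = 2.115e+04; f → 0.02553
Converged (Δf/f < 1%). With the final f = 0.02553: V = √(2·894·0.0418/(0.02553·148·659)) = 0.1732 m/s.
Q = V·A = 0.1732·(π/4·0.0418²) = 0.0002377 m³/s = 14.3 L/min.

Q ≈ 14.3 L/min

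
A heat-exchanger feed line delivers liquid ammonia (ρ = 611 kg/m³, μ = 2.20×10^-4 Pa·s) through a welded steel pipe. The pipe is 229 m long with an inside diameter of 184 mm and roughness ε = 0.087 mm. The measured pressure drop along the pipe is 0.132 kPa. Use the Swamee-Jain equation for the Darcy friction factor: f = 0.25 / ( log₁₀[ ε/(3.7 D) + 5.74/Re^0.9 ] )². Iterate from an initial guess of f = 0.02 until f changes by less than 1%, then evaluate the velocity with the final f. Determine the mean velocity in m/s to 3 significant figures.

Rearranging Darcy-Weisbach: V = √(2·ΔP·D/(f·L·ρ)). With ε/D = 8.7e-05/0.184 = 0.000473, iterate starting from f = 0.02:
  f = 0.02 → V = √(2·132·0.184/(0.02·229·611)) = 0.1318 m/s; Re = ρVD/μ = 6.733e+04; f → 0.02147
  f = 0.02147 → V = 0.1272 m/s; Re = 6.498e+04; f → 0.02159
Converged (Δf/f < 1%). With the final f = 0.02159: V = √(2·132·0.184/(0.02159·229·611)) = 0.1268 m/s.

V ≈ 0.127 m/s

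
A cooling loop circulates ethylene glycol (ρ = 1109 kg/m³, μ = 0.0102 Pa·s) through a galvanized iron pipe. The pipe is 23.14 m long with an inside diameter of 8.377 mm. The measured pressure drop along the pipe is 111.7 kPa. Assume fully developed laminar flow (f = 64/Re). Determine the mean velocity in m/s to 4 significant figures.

V ≈ 1.038 m/s

For laminar flow, f = 64/Re with Re = ρVD/μ, so Darcy-Weisbach reduces to ΔP = 32μLV/D². Solving for V: V = ΔP·D²/(32μL) = 1.117e+05·(0.008377)²/(32·0.0102·23.14) = 1.038 m/s.
Check: Re = ρVD/μ = 1109·1.038·0.008377/0.0102 = 945.2 < 2300, so the laminar assumption holds.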